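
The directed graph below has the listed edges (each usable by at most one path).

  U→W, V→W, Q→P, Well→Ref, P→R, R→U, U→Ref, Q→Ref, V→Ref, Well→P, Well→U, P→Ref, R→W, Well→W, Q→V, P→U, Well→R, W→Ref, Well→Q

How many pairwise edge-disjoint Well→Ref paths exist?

5

Assign every edge capacity 1; by Menger, the answer equals the max flow.
Path Well→Ref (+1); total 1.
Path Well→P→Ref (+1); total 2.
Path Well→Q→Ref (+1); total 3.
Path Well→U→Ref (+1); total 4.
Path Well→W→Ref (+1); total 5.
No residual Well→Ref path; max flow = 5.
Certifying cut of size 5: {U→Ref, W→Ref, Well→P, Well→Q, Well→Ref}.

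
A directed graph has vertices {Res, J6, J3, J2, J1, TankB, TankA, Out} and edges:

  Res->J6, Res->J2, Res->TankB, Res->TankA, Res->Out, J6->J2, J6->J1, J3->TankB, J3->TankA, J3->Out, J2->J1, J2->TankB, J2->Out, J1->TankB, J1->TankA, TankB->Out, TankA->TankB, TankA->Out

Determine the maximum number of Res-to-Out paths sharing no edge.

Assign every edge capacity 1; by Menger, the answer equals the max flow.
Path Res→Out (+1); total 1.
Path Res→J2→Out (+1); total 2.
Path Res→TankB→Out (+1); total 3.
Path Res→TankA→Out (+1); total 4.
No residual Res→Out path; max flow = 4.
Certifying cut of size 4: {J2→Out, Res→Out, TankA→Out, TankB→Out}.

4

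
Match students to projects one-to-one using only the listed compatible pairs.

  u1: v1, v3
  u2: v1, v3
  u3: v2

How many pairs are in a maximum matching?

Unit-capacity flow: source→left, listed edges, right→sink; max matching = max flow.
Augmenting path u1→v1 (+1); matched 1.
Augmenting path u2→v3 (+1); matched 2.
Augmenting path u3→v2 (+1); matched 3.
No augmenting path remains; maximum matching = 3.
König certificate: {u1, u2, u3} is a vertex cover of size 3 (every listed pair touches it), so no matching can be larger.

3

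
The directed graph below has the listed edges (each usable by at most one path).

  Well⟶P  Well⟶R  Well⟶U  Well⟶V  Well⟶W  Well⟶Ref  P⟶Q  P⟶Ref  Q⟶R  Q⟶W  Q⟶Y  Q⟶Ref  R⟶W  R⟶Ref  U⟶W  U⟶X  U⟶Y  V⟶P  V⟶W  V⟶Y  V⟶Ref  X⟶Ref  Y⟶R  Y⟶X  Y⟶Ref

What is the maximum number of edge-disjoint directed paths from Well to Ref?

5

Assign every edge capacity 1; by Menger, the answer equals the max flow.
Path Well→Ref (+1); total 1.
Path Well→P→Ref (+1); total 2.
Path Well→R→Ref (+1); total 3.
Path Well→V→Ref (+1); total 4.
Path Well→U→X→Ref (+1); total 5.
No residual Well→Ref path; max flow = 5.
Certifying cut of size 5: {Well→P, Well→R, Well→Ref, Well→U, Well→V}.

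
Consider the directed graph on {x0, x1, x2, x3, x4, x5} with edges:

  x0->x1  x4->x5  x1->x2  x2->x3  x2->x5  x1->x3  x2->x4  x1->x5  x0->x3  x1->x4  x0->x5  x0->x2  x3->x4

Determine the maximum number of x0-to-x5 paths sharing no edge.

Assign every edge capacity 1; by Menger, the answer equals the max flow.
Path x0→x5 (+1); total 1.
Path x0→x1→x5 (+1); total 2.
Path x0→x2→x5 (+1); total 3.
Path x0→x3→x4→x5 (+1); total 4.
No residual x0→x5 path; max flow = 4.
Certifying cut of size 4: {x0→x1, x0→x2, x0→x3, x0→x5}.

4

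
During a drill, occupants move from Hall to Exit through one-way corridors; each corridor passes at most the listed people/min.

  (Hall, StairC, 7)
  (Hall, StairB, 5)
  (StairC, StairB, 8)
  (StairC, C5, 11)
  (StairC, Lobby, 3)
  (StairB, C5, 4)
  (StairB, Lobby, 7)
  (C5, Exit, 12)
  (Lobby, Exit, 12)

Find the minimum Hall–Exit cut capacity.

Augment Hall→StairC→C5→Exit: bottleneck 7, flow now 7.
Augment Hall→StairB→C5→Exit: bottleneck 4, flow now 11.
Augment Hall→StairB→Lobby→Exit: bottleneck 1, flow now 12.
No augmenting path remains; maximum flow = 12.
By max-flow min-cut, the minimum cut capacity equals the max flow.
In the residual graph, reachable from Hall: {Hall}.
Min-cut edges: Hall→StairC (7), Hall→StairB (5); capacity 7 + 5 = 12.

12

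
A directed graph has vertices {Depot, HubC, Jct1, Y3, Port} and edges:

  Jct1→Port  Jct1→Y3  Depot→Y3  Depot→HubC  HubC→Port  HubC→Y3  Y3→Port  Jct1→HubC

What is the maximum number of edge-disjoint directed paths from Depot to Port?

Assign every edge capacity 1; by Menger, the answer equals the max flow.
Path Depot→HubC→Port (+1); total 1.
Path Depot→Y3→Port (+1); total 2.
No residual Depot→Port path; max flow = 2.
Certifying cut of size 2: {Depot→HubC, Depot→Y3}.

2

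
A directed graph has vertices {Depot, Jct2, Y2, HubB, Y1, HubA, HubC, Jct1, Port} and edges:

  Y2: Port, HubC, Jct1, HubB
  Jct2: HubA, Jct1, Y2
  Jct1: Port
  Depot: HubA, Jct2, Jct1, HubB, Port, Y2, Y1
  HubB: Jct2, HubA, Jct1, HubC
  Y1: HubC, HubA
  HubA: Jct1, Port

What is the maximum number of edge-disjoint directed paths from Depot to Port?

Assign every edge capacity 1; by Menger, the answer equals the max flow.
Path Depot→Port (+1); total 1.
Path Depot→Y2→Port (+1); total 2.
Path Depot→HubA→Port (+1); total 3.
Path Depot→Jct1→Port (+1); total 4.
No residual Depot→Port path; max flow = 4.
Certifying cut of size 4: {Depot→Port, HubA→Port, Jct1→Port, Y2→Port}.

4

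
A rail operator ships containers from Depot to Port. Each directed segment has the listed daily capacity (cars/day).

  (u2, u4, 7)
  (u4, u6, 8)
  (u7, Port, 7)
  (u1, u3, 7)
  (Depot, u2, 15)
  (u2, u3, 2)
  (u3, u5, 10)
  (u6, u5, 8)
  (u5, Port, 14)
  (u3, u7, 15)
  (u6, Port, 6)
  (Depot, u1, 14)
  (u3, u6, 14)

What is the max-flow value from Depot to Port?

Augment Depot→u1→u3→u5→Port: bottleneck 7, flow now 7.
Augment Depot→u2→u3→u5→Port: bottleneck 2, flow now 9.
Augment Depot→u2→u4→u6→Port: bottleneck 6, flow now 15.
Augment Depot→u2→u4→u6→u5→Port: bottleneck 1, flow now 16.
No augmenting path remains; maximum flow = 16.
In the residual graph, reachable from Depot: {Depot, u1, u2}.
Min-cut edges: u1→u3 (7), u2→u3 (2), u2→u4 (7); capacity 7 + 2 + 7 = 16.
This cut is saturated, so no flow can exceed 16.

16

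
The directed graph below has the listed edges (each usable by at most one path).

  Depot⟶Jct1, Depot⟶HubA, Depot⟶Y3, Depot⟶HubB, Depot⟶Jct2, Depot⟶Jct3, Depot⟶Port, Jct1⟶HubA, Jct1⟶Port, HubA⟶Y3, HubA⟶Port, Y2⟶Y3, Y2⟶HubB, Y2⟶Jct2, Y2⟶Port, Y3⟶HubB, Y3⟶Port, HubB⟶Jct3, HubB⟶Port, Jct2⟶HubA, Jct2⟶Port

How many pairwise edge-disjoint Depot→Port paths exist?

Assign every edge capacity 1; by Menger, the answer equals the max flow.
Path Depot→Port (+1); total 1.
Path Depot→Jct1→Port (+1); total 2.
Path Depot→HubA→Port (+1); total 3.
Path Depot→Y3→Port (+1); total 4.
Path Depot→HubB→Port (+1); total 5.
Path Depot→Jct2→Port (+1); total 6.
No residual Depot→Port path; max flow = 6.
Certifying cut of size 6: {Depot→HubA, Depot→HubB, Depot→Jct1, Depot→Jct2, Depot→Port, Depot→Y3}.

6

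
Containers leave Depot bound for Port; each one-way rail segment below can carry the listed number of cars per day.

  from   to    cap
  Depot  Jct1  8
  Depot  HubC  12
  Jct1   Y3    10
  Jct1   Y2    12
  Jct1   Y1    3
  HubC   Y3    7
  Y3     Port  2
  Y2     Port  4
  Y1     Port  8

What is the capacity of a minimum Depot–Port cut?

Augment Depot→Jct1→Y3→Port: bottleneck 2, flow now 2.
Augment Depot→Jct1→Y2→Port: bottleneck 4, flow now 6.
Augment Depot→Jct1→Y1→Port: bottleneck 2, flow now 8.
Augment Depot→HubC→Y3→Jct1→Y1→Port: bottleneck 1, flow now 9. (uses reverse residual edge)
No augmenting path remains; maximum flow = 9.
By max-flow min-cut, the minimum cut capacity equals the max flow.
In the residual graph, reachable from Depot: {Depot, Jct1, HubC, Y3, Y2}.
Min-cut edges: Jct1→Y1 (3), Y3→Port (2), Y2→Port (4); capacity 3 + 2 + 4 = 9.

9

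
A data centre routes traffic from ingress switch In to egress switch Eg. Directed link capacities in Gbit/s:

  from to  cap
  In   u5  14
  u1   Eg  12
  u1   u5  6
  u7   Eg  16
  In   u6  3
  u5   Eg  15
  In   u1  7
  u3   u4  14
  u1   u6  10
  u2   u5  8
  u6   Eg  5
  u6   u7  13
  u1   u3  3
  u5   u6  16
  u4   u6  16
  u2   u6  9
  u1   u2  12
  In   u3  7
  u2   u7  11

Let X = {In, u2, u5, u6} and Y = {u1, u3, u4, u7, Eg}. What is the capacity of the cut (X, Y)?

58

Edges leaving {In, u2, u5, u6}: In→u1 (7), In→u3 (7), u2→u7 (11), u5→Eg (15), u6→u7 (13), u6→Eg (5).
Cut capacity = 7 + 7 + 11 + 15 + 13 + 5 = 58.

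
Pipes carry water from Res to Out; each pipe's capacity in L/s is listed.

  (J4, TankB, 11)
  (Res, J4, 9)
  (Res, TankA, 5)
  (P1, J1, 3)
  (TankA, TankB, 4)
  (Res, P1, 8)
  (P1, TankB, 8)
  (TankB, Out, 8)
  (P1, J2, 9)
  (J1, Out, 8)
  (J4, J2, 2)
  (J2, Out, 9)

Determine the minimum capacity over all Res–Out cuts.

Augment Res→TankA→TankB→Out: bottleneck 4, flow now 4.
Augment Res→J4→J2→Out: bottleneck 2, flow now 6.
Augment Res→J4→TankB→Out: bottleneck 4, flow now 10.
Augment Res→P1→J2→Out: bottleneck 7, flow now 17.
Augment Res→P1→J1→Out: bottleneck 1, flow now 18.
No augmenting path remains; maximum flow = 18.
By max-flow min-cut, the minimum cut capacity equals the max flow.
In the residual graph, reachable from Res: {Res, TankA, J4, TankB}.
Min-cut edges: Res→P1 (8), J4→J2 (2), TankB→Out (8); capacity 8 + 2 + 8 = 18.

18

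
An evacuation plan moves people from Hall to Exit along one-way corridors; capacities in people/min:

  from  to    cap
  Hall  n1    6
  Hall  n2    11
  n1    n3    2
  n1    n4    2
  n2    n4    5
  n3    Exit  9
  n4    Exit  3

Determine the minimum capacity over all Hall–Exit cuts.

5

Augment Hall→n1→n3→Exit: bottleneck 2, flow now 2.
Augment Hall→n1→n4→Exit: bottleneck 2, flow now 4.
Augment Hall→n2→n4→Exit: bottleneck 1, flow now 5.
No augmenting path remains; maximum flow = 5.
By max-flow min-cut, the minimum cut capacity equals the max flow.
In the residual graph, reachable from Hall: {Hall, n1, n2, n4}.
Min-cut edges: n1→n3 (2), n4→Exit (3); capacity 2 + 3 = 5.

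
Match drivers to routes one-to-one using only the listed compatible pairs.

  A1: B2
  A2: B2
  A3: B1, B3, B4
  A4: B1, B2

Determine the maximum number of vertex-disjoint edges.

3

Unit-capacity flow: source→left, listed edges, right→sink; max matching = max flow.
Augmenting path A1→B2 (+1); matched 1.
Augmenting path A3→B1 (+1); matched 2.
Augmenting path A4→B1→A3→B3 (+1); matched 3.
No augmenting path remains; maximum matching = 3.
König certificate: {A3, A4, B2} is a vertex cover of size 3 (every listed pair touches it), so no matching can be larger.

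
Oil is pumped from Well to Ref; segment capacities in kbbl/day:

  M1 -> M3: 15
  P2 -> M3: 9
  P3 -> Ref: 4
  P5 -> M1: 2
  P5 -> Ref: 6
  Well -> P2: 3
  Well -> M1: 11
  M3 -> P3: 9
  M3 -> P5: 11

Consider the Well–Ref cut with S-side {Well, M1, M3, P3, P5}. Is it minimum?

No — its capacity is 13, but the minimum cut has capacity 10.

Given cut capacity: 3 + 4 + 6 = 13.
Augment Well→M1→M3→P3→Ref: bottleneck 4, flow now 4.
Augment Well→M1→M3→P5→Ref: bottleneck 6, flow now 10.
No augmenting path remains; maximum flow = 10.
In the residual graph, reachable from Well: {Well, M1, P2, M3, P3, P5}.
Min-cut edges: P3→Ref (4), P5→Ref (6); capacity 4 + 6 = 10.
Cut capacity 13 exceeds the max flow 10, so it is not minimum.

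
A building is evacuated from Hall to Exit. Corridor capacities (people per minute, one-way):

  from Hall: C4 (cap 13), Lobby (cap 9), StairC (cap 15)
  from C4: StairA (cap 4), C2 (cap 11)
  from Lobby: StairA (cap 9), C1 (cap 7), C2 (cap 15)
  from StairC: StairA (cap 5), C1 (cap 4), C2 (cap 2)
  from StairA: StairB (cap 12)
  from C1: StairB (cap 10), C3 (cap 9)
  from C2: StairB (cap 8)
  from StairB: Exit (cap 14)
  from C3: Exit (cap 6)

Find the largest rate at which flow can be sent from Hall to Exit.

Augment Hall→C4→StairA→StairB→Exit: bottleneck 4, flow now 4.
Augment Hall→C4→C2→StairB→Exit: bottleneck 8, flow now 12.
Augment Hall→Lobby→StairA→StairB→Exit: bottleneck 2, flow now 14.
Augment Hall→Lobby→C1→C3→Exit: bottleneck 6, flow now 20.
No augmenting path remains; maximum flow = 20.
In the residual graph, reachable from Hall: {Hall, C4, Lobby, StairC, StairA, C1, C2, StairB, C3}.
Min-cut edges: StairB→Exit (14), C3→Exit (6); capacity 14 + 6 = 20.
This cut is saturated, so no flow can exceed 20.

20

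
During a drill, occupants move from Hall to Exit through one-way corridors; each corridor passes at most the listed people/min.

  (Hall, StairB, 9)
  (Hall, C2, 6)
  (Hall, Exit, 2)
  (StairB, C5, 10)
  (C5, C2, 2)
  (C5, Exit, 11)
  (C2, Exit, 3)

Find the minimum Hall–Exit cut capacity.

14

Augment Hall→Exit: bottleneck 2, flow now 2.
Augment Hall→C2→Exit: bottleneck 3, flow now 5.
Augment Hall→StairB→C5→Exit: bottleneck 9, flow now 14.
No augmenting path remains; maximum flow = 14.
By max-flow min-cut, the minimum cut capacity equals the max flow.
In the residual graph, reachable from Hall: {Hall, C2}.
Min-cut edges: Hall→StairB (9), Hall→Exit (2), C2→Exit (3); capacity 9 + 2 + 3 = 14.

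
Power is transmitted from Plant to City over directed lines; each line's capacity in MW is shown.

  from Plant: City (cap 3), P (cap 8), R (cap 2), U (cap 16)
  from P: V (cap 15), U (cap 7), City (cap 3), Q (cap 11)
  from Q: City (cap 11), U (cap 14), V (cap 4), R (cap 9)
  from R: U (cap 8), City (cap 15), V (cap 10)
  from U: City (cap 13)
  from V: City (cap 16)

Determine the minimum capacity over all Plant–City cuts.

26

Augment Plant→City: bottleneck 3, flow now 3.
Augment Plant→P→City: bottleneck 3, flow now 6.
Augment Plant→R→City: bottleneck 2, flow now 8.
Augment Plant→U→City: bottleneck 13, flow now 21.
Augment Plant→P→Q→City: bottleneck 5, flow now 26.
No augmenting path remains; maximum flow = 26.
By max-flow min-cut, the minimum cut capacity equals the max flow.
In the residual graph, reachable from Plant: {Plant, U}.
Min-cut edges: Plant→P (8), Plant→R (2), Plant→City (3), U→City (13); capacity 8 + 2 + 3 + 13 = 26.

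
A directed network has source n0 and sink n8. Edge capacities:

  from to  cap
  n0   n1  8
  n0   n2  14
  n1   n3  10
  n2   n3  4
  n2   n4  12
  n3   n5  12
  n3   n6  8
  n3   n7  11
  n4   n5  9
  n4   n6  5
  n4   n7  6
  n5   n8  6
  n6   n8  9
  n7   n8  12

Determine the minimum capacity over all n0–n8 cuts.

Augment n0→n1→n3→n5→n8: bottleneck 6, flow now 6.
Augment n0→n1→n3→n6→n8: bottleneck 2, flow now 8.
Augment n0→n2→n3→n6→n8: bottleneck 4, flow now 12.
Augment n0→n2→n4→n6→n8: bottleneck 3, flow now 15.
Augment n0→n2→n4→n7→n8: bottleneck 6, flow now 21.
Augment n0→n2→n4→n5→n3→n7→n8: bottleneck 1, flow now 22. (uses reverse residual edge)
No augmenting path remains; maximum flow = 22.
By max-flow min-cut, the minimum cut capacity equals the max flow.
In the residual graph, reachable from n0: {n0}.
Min-cut edges: n0→n1 (8), n0→n2 (14); capacity 8 + 14 = 22.

22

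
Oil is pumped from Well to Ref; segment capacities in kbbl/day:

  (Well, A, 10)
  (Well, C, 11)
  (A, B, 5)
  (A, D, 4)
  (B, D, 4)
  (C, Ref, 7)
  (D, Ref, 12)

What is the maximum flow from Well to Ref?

Augment Well→C→Ref: bottleneck 7, flow now 7.
Augment Well→A→D→Ref: bottleneck 4, flow now 11.
Augment Well→A→B→D→Ref: bottleneck 4, flow now 15.
No augmenting path remains; maximum flow = 15.
In the residual graph, reachable from Well: {Well, A, B, C}.
Min-cut edges: A→D (4), B→D (4), C→Ref (7); capacity 4 + 4 + 7 = 15.
This cut is saturated, so no flow can exceed 15.

15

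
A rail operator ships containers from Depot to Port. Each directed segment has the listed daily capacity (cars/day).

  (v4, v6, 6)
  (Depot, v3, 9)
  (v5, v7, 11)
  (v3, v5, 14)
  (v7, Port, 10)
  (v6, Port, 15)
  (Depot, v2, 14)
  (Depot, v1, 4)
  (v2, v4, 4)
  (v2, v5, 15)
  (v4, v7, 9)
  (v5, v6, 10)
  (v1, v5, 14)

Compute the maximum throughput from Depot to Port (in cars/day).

Augment Depot→v1→v5→v6→Port: bottleneck 4, flow now 4.
Augment Depot→v2→v4→v6→Port: bottleneck 4, flow now 8.
Augment Depot→v2→v5→v6→Port: bottleneck 6, flow now 14.
Augment Depot→v2→v5→v7→Port: bottleneck 4, flow now 18.
Augment Depot→v3→v5→v7→Port: bottleneck 6, flow now 24.
No augmenting path remains; maximum flow = 24.
In the residual graph, reachable from Depot: {Depot, v1, v2, v3, v5, v7}.
Min-cut edges: v2→v4 (4), v5→v6 (10), v7→Port (10); capacity 4 + 10 + 10 = 24.
This cut is saturated, so no flow can exceed 24.

24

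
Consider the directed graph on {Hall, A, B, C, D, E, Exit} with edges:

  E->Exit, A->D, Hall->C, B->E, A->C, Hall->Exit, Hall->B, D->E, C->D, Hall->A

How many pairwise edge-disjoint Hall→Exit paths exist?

2

Assign every edge capacity 1; by Menger, the answer equals the max flow.
Path Hall→Exit (+1); total 1.
Path Hall→B→E→Exit (+1); total 2.
No residual Hall→Exit path; max flow = 2.
Certifying cut of size 2: {E→Exit, Hall→Exit}.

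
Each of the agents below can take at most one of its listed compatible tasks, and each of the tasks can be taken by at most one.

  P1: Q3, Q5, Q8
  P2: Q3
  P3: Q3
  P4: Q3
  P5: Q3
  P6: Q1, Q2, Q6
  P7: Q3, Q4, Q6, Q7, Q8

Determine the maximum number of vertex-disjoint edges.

Unit-capacity flow: source→left, listed edges, right→sink; max matching = max flow.
Augmenting path P1→Q3 (+1); matched 1.
Augmenting path P6→Q1 (+1); matched 2.
Augmenting path P7→Q4 (+1); matched 3.
Augmenting path P2→Q3→P1→Q5 (+1); matched 4.
No augmenting path remains; maximum matching = 4.
König certificate: {P1, P6, P7, Q3} is a vertex cover of size 4 (every listed pair touches it), so no matching can be larger.

4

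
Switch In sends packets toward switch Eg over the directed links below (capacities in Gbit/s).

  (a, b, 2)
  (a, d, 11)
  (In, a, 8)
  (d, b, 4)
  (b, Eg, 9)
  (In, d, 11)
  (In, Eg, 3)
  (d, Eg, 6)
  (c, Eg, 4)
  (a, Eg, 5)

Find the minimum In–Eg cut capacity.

20

Augment In→Eg: bottleneck 3, flow now 3.
Augment In→a→Eg: bottleneck 5, flow now 8.
Augment In→d→Eg: bottleneck 6, flow now 14.
Augment In→a→b→Eg: bottleneck 2, flow now 16.
Augment In→d→b→Eg: bottleneck 4, flow now 20.
No augmenting path remains; maximum flow = 20.
By max-flow min-cut, the minimum cut capacity equals the max flow.
In the residual graph, reachable from In: {In, a, d}.
Min-cut edges: In→Eg (3), a→b (2), a→Eg (5), d→b (4), d→Eg (6); capacity 3 + 2 + 5 + 4 + 6 = 20.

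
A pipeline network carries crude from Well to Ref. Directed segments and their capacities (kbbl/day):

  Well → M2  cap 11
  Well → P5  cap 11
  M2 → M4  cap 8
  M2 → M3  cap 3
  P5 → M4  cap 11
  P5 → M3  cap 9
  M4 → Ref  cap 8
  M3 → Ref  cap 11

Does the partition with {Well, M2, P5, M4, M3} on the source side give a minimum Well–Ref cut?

Yes — it is a minimum cut (capacity 19).

Given cut capacity: 8 + 11 = 19.
Augment Well→M2→M4→Ref: bottleneck 8, flow now 8.
Augment Well→M2→M3→Ref: bottleneck 3, flow now 11.
Augment Well→P5→M3→Ref: bottleneck 8, flow now 19.
No augmenting path remains; maximum flow = 19.
Cut capacity 19 equals the max flow, so it is a minimum cut.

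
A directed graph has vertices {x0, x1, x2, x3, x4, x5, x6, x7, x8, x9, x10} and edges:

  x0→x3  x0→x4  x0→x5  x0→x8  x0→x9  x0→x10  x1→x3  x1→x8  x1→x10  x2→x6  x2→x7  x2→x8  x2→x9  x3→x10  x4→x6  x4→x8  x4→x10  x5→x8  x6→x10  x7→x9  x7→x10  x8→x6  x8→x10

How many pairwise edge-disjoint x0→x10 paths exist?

5

Assign every edge capacity 1; by Menger, the answer equals the max flow.
Path x0→x10 (+1); total 1.
Path x0→x3→x10 (+1); total 2.
Path x0→x4→x10 (+1); total 3.
Path x0→x8→x10 (+1); total 4.
Path x0→x5→x8→x6→x10 (+1); total 5.
No residual x0→x10 path; max flow = 5.
Certifying cut of size 5: {x0→x10, x0→x3, x0→x4, x0→x5, x0→x8}.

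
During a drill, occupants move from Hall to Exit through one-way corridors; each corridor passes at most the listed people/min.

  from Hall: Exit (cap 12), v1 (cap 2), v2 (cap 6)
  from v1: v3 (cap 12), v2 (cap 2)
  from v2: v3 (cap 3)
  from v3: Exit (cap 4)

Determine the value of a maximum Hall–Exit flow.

16

Augment Hall→Exit: bottleneck 12, flow now 12.
Augment Hall→v1→v3→Exit: bottleneck 2, flow now 14.
Augment Hall→v2→v3→Exit: bottleneck 2, flow now 16.
No augmenting path remains; maximum flow = 16.
In the residual graph, reachable from Hall: {Hall, v1, v2, v3}.
Min-cut edges: Hall→Exit (12), v3→Exit (4); capacity 12 + 4 = 16.
This cut is saturated, so no flow can exceed 16.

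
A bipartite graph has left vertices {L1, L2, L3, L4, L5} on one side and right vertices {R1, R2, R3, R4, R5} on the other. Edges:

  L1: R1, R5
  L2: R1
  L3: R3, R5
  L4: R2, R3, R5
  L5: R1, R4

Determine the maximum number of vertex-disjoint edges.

Unit-capacity flow: source→left, listed edges, right→sink; max matching = max flow.
Augmenting path L1→R1 (+1); matched 1.
Augmenting path L3→R3 (+1); matched 2.
Augmenting path L4→R2 (+1); matched 3.
Augmenting path L5→R4 (+1); matched 4.
Augmenting path L2→R1→L1→R5 (+1); matched 5.
No augmenting path remains; maximum matching = 5.
König certificate: {L1, L2, L3, L4, L5} is a vertex cover of size 5 (every listed pair touches it), so no matching can be larger.

5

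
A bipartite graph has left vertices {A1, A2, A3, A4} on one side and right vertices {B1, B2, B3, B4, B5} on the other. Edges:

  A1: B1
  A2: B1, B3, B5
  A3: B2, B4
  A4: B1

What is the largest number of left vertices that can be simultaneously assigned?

3

Unit-capacity flow: source→left, listed edges, right→sink; max matching = max flow.
Augmenting path A1→B1 (+1); matched 1.
Augmenting path A2→B3 (+1); matched 2.
Augmenting path A3→B2 (+1); matched 3.
No augmenting path remains; maximum matching = 3.
König certificate: {A2, A3, B1} is a vertex cover of size 3 (every listed pair touches it), so no matching can be larger.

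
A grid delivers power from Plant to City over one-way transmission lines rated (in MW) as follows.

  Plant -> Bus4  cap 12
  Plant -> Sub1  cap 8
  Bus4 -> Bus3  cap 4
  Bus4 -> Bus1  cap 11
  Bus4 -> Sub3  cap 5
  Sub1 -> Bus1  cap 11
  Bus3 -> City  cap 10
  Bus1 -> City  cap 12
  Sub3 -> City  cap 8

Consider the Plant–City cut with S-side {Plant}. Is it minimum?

Given cut capacity: 12 + 8 = 20.
Augment Plant→Bus4→Bus3→City: bottleneck 4, flow now 4.
Augment Plant→Bus4→Bus1→City: bottleneck 8, flow now 12.
Augment Plant→Sub1→Bus1→City: bottleneck 4, flow now 16.
Augment Plant→Sub1→Bus1→Bus4→Sub3→City: bottleneck 4, flow now 20. (uses reverse residual edge)
No augmenting path remains; maximum flow = 20.
Cut capacity 20 equals the max flow, so it is a minimum cut.

Yes — it is a minimum cut (capacity 20).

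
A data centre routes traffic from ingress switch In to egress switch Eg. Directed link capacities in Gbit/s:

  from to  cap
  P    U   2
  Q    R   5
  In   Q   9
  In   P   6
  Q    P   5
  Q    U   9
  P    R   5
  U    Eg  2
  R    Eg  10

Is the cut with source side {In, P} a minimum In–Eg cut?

No — its capacity is 16, but the minimum cut has capacity 12.

Given cut capacity: 9 + 5 + 2 = 16.
Augment In→P→R→Eg: bottleneck 5, flow now 5.
Augment In→P→U→Eg: bottleneck 1, flow now 6.
Augment In→Q→R→Eg: bottleneck 5, flow now 11.
Augment In→Q→U→Eg: bottleneck 1, flow now 12.
No augmenting path remains; maximum flow = 12.
In the residual graph, reachable from In: {In, P, Q, U}.
Min-cut edges: P→R (5), Q→R (5), U→Eg (2); capacity 5 + 5 + 2 = 12.
Cut capacity 16 exceeds the max flow 12, so it is not minimum.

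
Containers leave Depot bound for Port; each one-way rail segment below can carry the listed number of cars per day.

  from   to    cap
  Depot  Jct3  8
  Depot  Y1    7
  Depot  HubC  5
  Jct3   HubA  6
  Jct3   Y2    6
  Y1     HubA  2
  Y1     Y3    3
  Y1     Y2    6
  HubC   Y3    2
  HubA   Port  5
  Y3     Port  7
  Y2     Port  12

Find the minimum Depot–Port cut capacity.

17

Augment Depot→Jct3→HubA→Port: bottleneck 5, flow now 5.
Augment Depot→Jct3→Y2→Port: bottleneck 3, flow now 8.
Augment Depot→Y1→Y3→Port: bottleneck 3, flow now 11.
Augment Depot→Y1→Y2→Port: bottleneck 4, flow now 15.
Augment Depot→HubC→Y3→Port: bottleneck 2, flow now 17.
No augmenting path remains; maximum flow = 17.
By max-flow min-cut, the minimum cut capacity equals the max flow.
In the residual graph, reachable from Depot: {Depot, HubC}.
Min-cut edges: Depot→Jct3 (8), Depot→Y1 (7), HubC→Y3 (2); capacity 8 + 7 + 2 = 17.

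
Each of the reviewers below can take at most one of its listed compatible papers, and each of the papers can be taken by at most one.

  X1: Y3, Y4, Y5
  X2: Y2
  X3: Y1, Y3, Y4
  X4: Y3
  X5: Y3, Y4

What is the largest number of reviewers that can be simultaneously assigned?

5

Unit-capacity flow: source→left, listed edges, right→sink; max matching = max flow.
Augmenting path X1→Y3 (+1); matched 1.
Augmenting path X2→Y2 (+1); matched 2.
Augmenting path X3→Y1 (+1); matched 3.
Augmenting path X5→Y4 (+1); matched 4.
Augmenting path X4→Y3→X1→Y5 (+1); matched 5.
No augmenting path remains; maximum matching = 5.
König certificate: {X1, X2, X3, X4, X5} is a vertex cover of size 5 (every listed pair touches it), so no matching can be larger.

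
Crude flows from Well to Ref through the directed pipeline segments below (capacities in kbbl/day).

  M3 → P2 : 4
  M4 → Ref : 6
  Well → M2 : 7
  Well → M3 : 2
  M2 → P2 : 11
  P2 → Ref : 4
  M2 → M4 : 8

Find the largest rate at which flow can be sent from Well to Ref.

9

Augment Well→M2→P2→Ref: bottleneck 4, flow now 4.
Augment Well→M2→M4→Ref: bottleneck 3, flow now 7.
Augment Well→M3→P2→M2→M4→Ref: bottleneck 2, flow now 9. (uses reverse residual edge)
No augmenting path remains; maximum flow = 9.
In the residual graph, reachable from Well: {Well}.
Min-cut edges: Well→M2 (7), Well→M3 (2); capacity 7 + 2 = 9.
This cut is saturated, so no flow can exceed 9.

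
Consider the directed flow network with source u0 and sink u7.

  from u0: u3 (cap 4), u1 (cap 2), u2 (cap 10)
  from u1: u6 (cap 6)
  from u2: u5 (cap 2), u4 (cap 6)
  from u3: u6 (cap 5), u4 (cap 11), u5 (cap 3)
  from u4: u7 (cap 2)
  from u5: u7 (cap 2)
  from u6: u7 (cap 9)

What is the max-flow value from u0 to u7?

Augment u0→u1→u6→u7: bottleneck 2, flow now 2.
Augment u0→u2→u4→u7: bottleneck 2, flow now 4.
Augment u0→u2→u5→u7: bottleneck 2, flow now 6.
Augment u0→u3→u6→u7: bottleneck 4, flow now 10.
No augmenting path remains; maximum flow = 10.
In the residual graph, reachable from u0: {u0, u2, u4}.
Min-cut edges: u0→u1 (2), u0→u3 (4), u2→u5 (2), u4→u7 (2); capacity 2 + 4 + 2 + 2 = 10.
This cut is saturated, so no flow can exceed 10.

10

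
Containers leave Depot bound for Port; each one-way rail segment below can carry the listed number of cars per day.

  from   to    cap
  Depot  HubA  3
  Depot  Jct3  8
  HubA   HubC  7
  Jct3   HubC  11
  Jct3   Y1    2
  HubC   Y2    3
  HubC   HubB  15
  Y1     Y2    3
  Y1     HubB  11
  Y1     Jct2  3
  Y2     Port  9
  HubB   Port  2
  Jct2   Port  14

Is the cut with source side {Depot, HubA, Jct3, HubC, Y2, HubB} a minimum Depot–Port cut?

No — its capacity is 13, but the minimum cut has capacity 7.

Given cut capacity: 2 + 9 + 2 = 13.
Augment Depot→HubA→HubC→Y2→Port: bottleneck 3, flow now 3.
Augment Depot→Jct3→HubC→HubB→Port: bottleneck 2, flow now 5.
Augment Depot→Jct3→Y1→Y2→Port: bottleneck 2, flow now 7.
No augmenting path remains; maximum flow = 7.
In the residual graph, reachable from Depot: {Depot, HubA, Jct3, HubC, HubB}.
Min-cut edges: Jct3→Y1 (2), HubC→Y2 (3), HubB→Port (2); capacity 2 + 3 + 2 = 7.
Cut capacity 13 exceeds the max flow 7, so it is not minimum.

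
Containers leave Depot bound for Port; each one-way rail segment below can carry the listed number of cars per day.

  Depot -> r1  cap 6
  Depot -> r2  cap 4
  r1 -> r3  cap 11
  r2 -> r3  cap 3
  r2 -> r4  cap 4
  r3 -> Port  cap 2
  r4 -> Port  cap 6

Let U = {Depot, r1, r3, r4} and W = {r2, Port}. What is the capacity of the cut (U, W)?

12

Edges leaving {Depot, r1, r3, r4}: Depot→r2 (4), r3→Port (2), r4→Port (6).
Cut capacity = 4 + 2 + 6 = 12.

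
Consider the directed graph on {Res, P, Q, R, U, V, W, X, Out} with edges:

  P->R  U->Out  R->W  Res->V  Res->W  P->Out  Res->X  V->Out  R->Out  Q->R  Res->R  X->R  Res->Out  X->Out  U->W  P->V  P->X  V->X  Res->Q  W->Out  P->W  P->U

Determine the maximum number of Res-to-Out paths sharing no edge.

Assign every edge capacity 1; by Menger, the answer equals the max flow.
Path Res→Out (+1); total 1.
Path Res→R→Out (+1); total 2.
Path Res→V→Out (+1); total 3.
Path Res→W→Out (+1); total 4.
Path Res→X→Out (+1); total 5.
No residual Res→Out path; max flow = 5.
Certifying cut of size 5: {R→Out, Res→Out, Res→V, Res→X, W→Out}.

5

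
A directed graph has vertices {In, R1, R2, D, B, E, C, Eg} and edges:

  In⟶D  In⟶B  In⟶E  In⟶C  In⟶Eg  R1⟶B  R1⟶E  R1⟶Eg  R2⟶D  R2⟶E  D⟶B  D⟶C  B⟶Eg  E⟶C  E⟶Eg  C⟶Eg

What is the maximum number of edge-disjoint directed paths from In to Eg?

4

Assign every edge capacity 1; by Menger, the answer equals the max flow.
Path In→Eg (+1); total 1.
Path In→B→Eg (+1); total 2.
Path In→E→Eg (+1); total 3.
Path In→C→Eg (+1); total 4.
No residual In→Eg path; max flow = 4.
Certifying cut of size 4: {B→Eg, C→Eg, In→E, In→Eg}.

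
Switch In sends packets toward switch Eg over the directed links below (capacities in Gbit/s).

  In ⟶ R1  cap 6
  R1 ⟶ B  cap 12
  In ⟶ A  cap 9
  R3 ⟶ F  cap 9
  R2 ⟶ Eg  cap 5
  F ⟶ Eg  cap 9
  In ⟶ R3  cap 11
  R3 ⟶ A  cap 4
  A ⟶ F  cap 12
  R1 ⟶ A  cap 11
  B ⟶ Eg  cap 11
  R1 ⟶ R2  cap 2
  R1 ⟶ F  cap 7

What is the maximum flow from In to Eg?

15

Augment In→R1→F→Eg: bottleneck 6, flow now 6.
Augment In→A→F→Eg: bottleneck 3, flow now 9.
Augment In→A→F→R1→R2→Eg: bottleneck 2, flow now 11. (uses reverse residual edge)
Augment In→A→F→R1→B→Eg: bottleneck 4, flow now 15. (uses reverse residual edge)
No augmenting path remains; maximum flow = 15.
In the residual graph, reachable from In: {In, A, R3, F}.
Min-cut edges: In→R1 (6), F→Eg (9); capacity 6 + 9 = 15.
This cut is saturated, so no flow can exceed 15.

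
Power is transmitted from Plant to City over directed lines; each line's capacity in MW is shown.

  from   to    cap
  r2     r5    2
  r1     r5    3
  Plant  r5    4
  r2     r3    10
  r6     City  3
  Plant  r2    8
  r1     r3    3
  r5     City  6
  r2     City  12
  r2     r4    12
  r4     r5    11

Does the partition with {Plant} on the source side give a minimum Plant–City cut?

Yes — it is a minimum cut (capacity 12).

Given cut capacity: 8 + 4 = 12.
Augment Plant→r2→City: bottleneck 8, flow now 8.
Augment Plant→r5→City: bottleneck 4, flow now 12.
No augmenting path remains; maximum flow = 12.
Cut capacity 12 equals the max flow, so it is a minimum cut.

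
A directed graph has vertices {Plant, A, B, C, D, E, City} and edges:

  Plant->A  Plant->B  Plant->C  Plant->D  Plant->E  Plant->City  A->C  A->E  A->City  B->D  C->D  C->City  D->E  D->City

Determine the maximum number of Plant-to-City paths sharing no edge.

4

Assign every edge capacity 1; by Menger, the answer equals the max flow.
Path Plant→City (+1); total 1.
Path Plant→A→City (+1); total 2.
Path Plant→C→City (+1); total 3.
Path Plant→D→City (+1); total 4.
No residual Plant→City path; max flow = 4.
Certifying cut of size 4: {D→City, Plant→A, Plant→C, Plant→City}.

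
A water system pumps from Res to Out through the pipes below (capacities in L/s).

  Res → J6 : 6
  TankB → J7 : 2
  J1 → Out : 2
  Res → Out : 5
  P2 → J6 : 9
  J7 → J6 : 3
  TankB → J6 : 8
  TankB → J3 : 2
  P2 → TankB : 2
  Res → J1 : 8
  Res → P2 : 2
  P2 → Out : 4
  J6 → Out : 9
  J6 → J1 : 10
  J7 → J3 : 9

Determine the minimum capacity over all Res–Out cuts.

Augment Res→Out: bottleneck 5, flow now 5.
Augment Res→P2→Out: bottleneck 2, flow now 7.
Augment Res→J6→Out: bottleneck 6, flow now 13.
Augment Res→J1→Out: bottleneck 2, flow now 15.
No augmenting path remains; maximum flow = 15.
By max-flow min-cut, the minimum cut capacity equals the max flow.
In the residual graph, reachable from Res: {Res, J1}.
Min-cut edges: Res→P2 (2), Res→J6 (6), Res→Out (5), J1→Out (2); capacity 2 + 6 + 5 + 2 = 15.

15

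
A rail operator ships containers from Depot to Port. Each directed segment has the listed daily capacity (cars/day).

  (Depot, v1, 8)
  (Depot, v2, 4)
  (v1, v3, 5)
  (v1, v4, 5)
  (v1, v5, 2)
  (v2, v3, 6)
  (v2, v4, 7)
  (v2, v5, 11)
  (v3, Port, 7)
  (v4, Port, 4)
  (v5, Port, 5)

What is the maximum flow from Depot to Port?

Augment Depot→v1→v3→Port: bottleneck 5, flow now 5.
Augment Depot→v1→v4→Port: bottleneck 3, flow now 8.
Augment Depot→v2→v3→Port: bottleneck 2, flow now 10.
Augment Depot→v2→v4→Port: bottleneck 1, flow now 11.
Augment Depot→v2→v5→Port: bottleneck 1, flow now 12.
No augmenting path remains; maximum flow = 12.
In the residual graph, reachable from Depot: {Depot}.
Min-cut edges: Depot→v1 (8), Depot→v2 (4); capacity 8 + 4 = 12.
This cut is saturated, so no flow can exceed 12.

12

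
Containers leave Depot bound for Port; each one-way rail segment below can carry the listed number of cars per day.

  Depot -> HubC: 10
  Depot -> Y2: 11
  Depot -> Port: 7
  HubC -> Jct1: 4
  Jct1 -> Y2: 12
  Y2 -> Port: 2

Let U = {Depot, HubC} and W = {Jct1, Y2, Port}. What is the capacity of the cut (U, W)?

Edges leaving {Depot, HubC}: Depot→Y2 (11), Depot→Port (7), HubC→Jct1 (4).
Cut capacity = 11 + 7 + 4 = 22.

22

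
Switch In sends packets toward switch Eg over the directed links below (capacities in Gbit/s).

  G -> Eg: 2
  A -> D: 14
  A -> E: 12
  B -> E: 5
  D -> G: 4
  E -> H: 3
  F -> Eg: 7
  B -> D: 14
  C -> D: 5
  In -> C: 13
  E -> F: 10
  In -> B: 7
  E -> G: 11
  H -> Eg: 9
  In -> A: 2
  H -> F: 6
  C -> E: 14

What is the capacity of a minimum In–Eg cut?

12

Augment In→A→D→G→Eg: bottleneck 2, flow now 2.
Augment In→B→E→F→Eg: bottleneck 5, flow now 7.
Augment In→C→E→F→Eg: bottleneck 2, flow now 9.
Augment In→C→E→H→Eg: bottleneck 3, flow now 12.
No augmenting path remains; maximum flow = 12.
By max-flow min-cut, the minimum cut capacity equals the max flow.
In the residual graph, reachable from In: {In, A, B, C, D, E, F, G}.
Min-cut edges: E→H (3), F→Eg (7), G→Eg (2); capacity 3 + 7 + 2 = 12.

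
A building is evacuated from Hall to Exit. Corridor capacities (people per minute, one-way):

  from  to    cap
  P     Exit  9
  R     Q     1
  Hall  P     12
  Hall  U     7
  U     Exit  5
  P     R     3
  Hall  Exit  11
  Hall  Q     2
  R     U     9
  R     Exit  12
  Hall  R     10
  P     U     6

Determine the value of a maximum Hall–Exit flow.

Augment Hall→Exit: bottleneck 11, flow now 11.
Augment Hall→P→Exit: bottleneck 9, flow now 20.
Augment Hall→R→Exit: bottleneck 10, flow now 30.
Augment Hall→U→Exit: bottleneck 5, flow now 35.
Augment Hall→P→R→Exit: bottleneck 2, flow now 37.
No augmenting path remains; maximum flow = 37.
In the residual graph, reachable from Hall: {Hall, P, Q, R, U}.
Min-cut edges: Hall→Exit (11), P→Exit (9), R→Exit (12), U→Exit (5); capacity 11 + 9 + 12 + 5 = 37.
This cut is saturated, so no flow can exceed 37.

37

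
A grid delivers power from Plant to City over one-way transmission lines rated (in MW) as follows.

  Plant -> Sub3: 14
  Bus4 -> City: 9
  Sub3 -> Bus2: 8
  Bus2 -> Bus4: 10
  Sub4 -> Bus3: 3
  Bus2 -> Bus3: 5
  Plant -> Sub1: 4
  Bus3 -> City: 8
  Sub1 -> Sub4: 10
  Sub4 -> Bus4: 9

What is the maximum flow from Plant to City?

12

Augment Plant→Sub3→Bus2→Bus3→City: bottleneck 5, flow now 5.
Augment Plant→Sub3→Bus2→Bus4→City: bottleneck 3, flow now 8.
Augment Plant→Sub1→Sub4→Bus3→City: bottleneck 3, flow now 11.
Augment Plant→Sub1→Sub4→Bus4→City: bottleneck 1, flow now 12.
No augmenting path remains; maximum flow = 12.
In the residual graph, reachable from Plant: {Plant, Sub3}.
Min-cut edges: Plant→Sub1 (4), Sub3→Bus2 (8); capacity 4 + 8 = 12.
This cut is saturated, so no flow can exceed 12.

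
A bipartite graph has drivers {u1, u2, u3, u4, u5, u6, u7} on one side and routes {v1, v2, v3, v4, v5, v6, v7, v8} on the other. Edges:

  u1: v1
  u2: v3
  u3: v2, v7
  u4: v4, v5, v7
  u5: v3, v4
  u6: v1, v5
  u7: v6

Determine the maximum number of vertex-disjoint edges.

7

Unit-capacity flow: source→left, listed edges, right→sink; max matching = max flow.
Augmenting path u1→v1 (+1); matched 1.
Augmenting path u2→v3 (+1); matched 2.
Augmenting path u3→v2 (+1); matched 3.
Augmenting path u4→v4 (+1); matched 4.
Augmenting path u6→v5 (+1); matched 5.
Augmenting path u7→v6 (+1); matched 6.
Augmenting path u5→v4→u4→v7 (+1); matched 7.
No augmenting path remains; maximum matching = 7.
König certificate: {u1, u2, u3, u4, u5, u6, u7} is a vertex cover of size 7 (every listed pair touches it), so no matching can be larger.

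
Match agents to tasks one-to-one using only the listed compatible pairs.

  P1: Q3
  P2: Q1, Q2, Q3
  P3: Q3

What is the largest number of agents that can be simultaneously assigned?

2

Unit-capacity flow: source→left, listed edges, right→sink; max matching = max flow.
Augmenting path P1→Q3 (+1); matched 1.
Augmenting path P2→Q1 (+1); matched 2.
No augmenting path remains; maximum matching = 2.
König certificate: {P2, Q3} is a vertex cover of size 2 (every listed pair touches it), so no matching can be larger.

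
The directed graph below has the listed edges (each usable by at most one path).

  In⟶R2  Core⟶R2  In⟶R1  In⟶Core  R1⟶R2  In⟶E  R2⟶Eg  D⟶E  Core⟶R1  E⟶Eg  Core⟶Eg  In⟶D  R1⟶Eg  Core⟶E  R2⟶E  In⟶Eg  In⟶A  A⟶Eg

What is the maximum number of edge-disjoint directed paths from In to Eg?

Assign every edge capacity 1; by Menger, the answer equals the max flow.
Path In→Eg (+1); total 1.
Path In→Core→Eg (+1); total 2.
Path In→R1→Eg (+1); total 3.
Path In→A→Eg (+1); total 4.
Path In→R2→Eg (+1); total 5.
Path In→E→Eg (+1); total 6.
No residual In→Eg path; max flow = 6.
Certifying cut of size 6: {E→Eg, In→A, In→Core, In→Eg, In→R1, In→R2}.

6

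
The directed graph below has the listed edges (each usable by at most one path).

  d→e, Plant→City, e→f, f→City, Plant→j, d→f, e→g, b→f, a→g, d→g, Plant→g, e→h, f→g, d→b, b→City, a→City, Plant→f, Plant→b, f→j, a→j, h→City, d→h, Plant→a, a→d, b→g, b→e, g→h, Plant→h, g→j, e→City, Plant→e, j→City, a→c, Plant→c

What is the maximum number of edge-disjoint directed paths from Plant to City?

7

Assign every edge capacity 1; by Menger, the answer equals the max flow.
Path Plant→City (+1); total 1.
Path Plant→a→City (+1); total 2.
Path Plant→b→City (+1); total 3.
Path Plant→e→City (+1); total 4.
Path Plant→f→City (+1); total 5.
Path Plant→h→City (+1); total 6.
Path Plant→j→City (+1); total 7.
No residual Plant→City path; max flow = 7.
Certifying cut of size 7: {Plant→City, Plant→a, Plant→b, Plant→e, Plant→f, h→City, j→City}.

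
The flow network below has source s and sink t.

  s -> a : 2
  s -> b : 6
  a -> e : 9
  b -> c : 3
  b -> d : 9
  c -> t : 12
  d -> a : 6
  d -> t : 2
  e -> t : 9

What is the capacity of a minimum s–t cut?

8

Augment s→a→e→t: bottleneck 2, flow now 2.
Augment s→b→c→t: bottleneck 3, flow now 5.
Augment s→b→d→t: bottleneck 2, flow now 7.
Augment s→b→d→a→e→t: bottleneck 1, flow now 8.
No augmenting path remains; maximum flow = 8.
By max-flow min-cut, the minimum cut capacity equals the max flow.
In the residual graph, reachable from s: {s}.
Min-cut edges: s→a (2), s→b (6); capacity 2 + 6 = 8.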